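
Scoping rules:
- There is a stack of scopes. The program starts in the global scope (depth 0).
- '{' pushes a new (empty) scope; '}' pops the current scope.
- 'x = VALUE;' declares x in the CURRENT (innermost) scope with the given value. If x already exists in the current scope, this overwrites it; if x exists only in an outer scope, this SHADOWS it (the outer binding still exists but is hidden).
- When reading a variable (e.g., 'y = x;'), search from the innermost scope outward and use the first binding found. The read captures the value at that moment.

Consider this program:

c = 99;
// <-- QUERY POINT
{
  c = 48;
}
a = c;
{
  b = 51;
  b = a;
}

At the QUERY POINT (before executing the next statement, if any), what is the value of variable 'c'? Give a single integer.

Answer: 99

Derivation:
Step 1: declare c=99 at depth 0
Visible at query point: c=99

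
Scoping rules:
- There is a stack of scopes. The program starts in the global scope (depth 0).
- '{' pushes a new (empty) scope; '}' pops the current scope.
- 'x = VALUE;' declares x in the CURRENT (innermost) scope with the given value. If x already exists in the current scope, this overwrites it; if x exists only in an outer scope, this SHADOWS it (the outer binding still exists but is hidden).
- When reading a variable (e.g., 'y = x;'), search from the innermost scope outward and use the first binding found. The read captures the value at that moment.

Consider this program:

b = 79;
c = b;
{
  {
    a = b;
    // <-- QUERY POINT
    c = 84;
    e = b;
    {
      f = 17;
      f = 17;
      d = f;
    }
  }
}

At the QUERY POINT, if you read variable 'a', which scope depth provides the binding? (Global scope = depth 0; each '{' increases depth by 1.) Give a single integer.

Answer: 2

Derivation:
Step 1: declare b=79 at depth 0
Step 2: declare c=(read b)=79 at depth 0
Step 3: enter scope (depth=1)
Step 4: enter scope (depth=2)
Step 5: declare a=(read b)=79 at depth 2
Visible at query point: a=79 b=79 c=79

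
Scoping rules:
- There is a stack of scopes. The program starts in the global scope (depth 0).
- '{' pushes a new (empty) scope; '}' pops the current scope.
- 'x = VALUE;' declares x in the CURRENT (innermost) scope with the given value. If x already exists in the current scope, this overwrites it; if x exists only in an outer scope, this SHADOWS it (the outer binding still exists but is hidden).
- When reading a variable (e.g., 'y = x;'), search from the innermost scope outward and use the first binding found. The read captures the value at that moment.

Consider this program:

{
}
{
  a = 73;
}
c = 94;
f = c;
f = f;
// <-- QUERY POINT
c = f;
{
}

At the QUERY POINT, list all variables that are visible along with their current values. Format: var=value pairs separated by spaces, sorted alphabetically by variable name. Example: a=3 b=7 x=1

Answer: c=94 f=94

Derivation:
Step 1: enter scope (depth=1)
Step 2: exit scope (depth=0)
Step 3: enter scope (depth=1)
Step 4: declare a=73 at depth 1
Step 5: exit scope (depth=0)
Step 6: declare c=94 at depth 0
Step 7: declare f=(read c)=94 at depth 0
Step 8: declare f=(read f)=94 at depth 0
Visible at query point: c=94 f=94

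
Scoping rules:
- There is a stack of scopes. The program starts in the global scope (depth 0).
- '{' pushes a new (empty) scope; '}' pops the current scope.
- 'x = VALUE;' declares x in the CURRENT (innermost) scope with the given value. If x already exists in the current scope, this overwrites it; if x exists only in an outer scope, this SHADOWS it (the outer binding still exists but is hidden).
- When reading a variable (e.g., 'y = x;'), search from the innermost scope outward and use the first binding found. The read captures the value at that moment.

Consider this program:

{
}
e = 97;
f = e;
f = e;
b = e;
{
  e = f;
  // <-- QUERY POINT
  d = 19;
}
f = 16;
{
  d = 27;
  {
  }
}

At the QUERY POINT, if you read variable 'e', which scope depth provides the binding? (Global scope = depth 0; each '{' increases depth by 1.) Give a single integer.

Step 1: enter scope (depth=1)
Step 2: exit scope (depth=0)
Step 3: declare e=97 at depth 0
Step 4: declare f=(read e)=97 at depth 0
Step 5: declare f=(read e)=97 at depth 0
Step 6: declare b=(read e)=97 at depth 0
Step 7: enter scope (depth=1)
Step 8: declare e=(read f)=97 at depth 1
Visible at query point: b=97 e=97 f=97

Answer: 1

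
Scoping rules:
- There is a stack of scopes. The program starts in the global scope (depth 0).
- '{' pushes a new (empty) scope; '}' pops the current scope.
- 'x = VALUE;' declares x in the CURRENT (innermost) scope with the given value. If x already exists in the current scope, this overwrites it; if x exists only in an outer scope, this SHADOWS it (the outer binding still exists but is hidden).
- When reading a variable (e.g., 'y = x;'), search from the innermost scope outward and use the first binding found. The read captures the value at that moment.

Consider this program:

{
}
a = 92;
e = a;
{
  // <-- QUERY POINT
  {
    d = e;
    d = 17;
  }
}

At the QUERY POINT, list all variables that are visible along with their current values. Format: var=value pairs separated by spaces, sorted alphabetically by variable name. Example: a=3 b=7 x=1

Step 1: enter scope (depth=1)
Step 2: exit scope (depth=0)
Step 3: declare a=92 at depth 0
Step 4: declare e=(read a)=92 at depth 0
Step 5: enter scope (depth=1)
Visible at query point: a=92 e=92

Answer: a=92 e=92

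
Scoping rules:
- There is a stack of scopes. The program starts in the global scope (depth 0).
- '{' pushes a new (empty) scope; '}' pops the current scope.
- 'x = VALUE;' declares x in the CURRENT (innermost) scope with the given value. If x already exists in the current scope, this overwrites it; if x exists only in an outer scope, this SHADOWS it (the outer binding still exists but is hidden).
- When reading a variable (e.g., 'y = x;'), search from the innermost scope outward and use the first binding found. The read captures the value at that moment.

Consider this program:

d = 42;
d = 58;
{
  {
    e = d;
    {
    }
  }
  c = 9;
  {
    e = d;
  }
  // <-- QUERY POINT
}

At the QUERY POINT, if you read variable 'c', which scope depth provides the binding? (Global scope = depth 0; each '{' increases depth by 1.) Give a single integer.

Step 1: declare d=42 at depth 0
Step 2: declare d=58 at depth 0
Step 3: enter scope (depth=1)
Step 4: enter scope (depth=2)
Step 5: declare e=(read d)=58 at depth 2
Step 6: enter scope (depth=3)
Step 7: exit scope (depth=2)
Step 8: exit scope (depth=1)
Step 9: declare c=9 at depth 1
Step 10: enter scope (depth=2)
Step 11: declare e=(read d)=58 at depth 2
Step 12: exit scope (depth=1)
Visible at query point: c=9 d=58

Answer: 1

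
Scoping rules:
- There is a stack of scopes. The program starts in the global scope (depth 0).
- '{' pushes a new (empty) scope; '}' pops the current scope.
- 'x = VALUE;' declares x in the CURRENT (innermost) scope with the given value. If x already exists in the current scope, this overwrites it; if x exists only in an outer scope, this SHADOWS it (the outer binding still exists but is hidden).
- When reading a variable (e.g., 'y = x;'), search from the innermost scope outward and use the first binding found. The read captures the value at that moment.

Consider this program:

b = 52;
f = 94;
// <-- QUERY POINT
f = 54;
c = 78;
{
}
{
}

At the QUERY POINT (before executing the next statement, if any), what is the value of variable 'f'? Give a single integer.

Step 1: declare b=52 at depth 0
Step 2: declare f=94 at depth 0
Visible at query point: b=52 f=94

Answer: 94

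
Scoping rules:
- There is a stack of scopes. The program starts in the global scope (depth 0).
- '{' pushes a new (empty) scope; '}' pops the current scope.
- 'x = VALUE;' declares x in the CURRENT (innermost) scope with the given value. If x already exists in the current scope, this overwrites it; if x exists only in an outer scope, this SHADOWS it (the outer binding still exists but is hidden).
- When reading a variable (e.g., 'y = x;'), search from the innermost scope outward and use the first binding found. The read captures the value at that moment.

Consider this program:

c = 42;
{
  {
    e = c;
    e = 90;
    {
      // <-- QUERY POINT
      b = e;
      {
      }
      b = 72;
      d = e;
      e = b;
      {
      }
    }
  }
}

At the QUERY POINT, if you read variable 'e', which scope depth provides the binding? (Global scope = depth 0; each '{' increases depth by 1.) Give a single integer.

Step 1: declare c=42 at depth 0
Step 2: enter scope (depth=1)
Step 3: enter scope (depth=2)
Step 4: declare e=(read c)=42 at depth 2
Step 5: declare e=90 at depth 2
Step 6: enter scope (depth=3)
Visible at query point: c=42 e=90

Answer: 2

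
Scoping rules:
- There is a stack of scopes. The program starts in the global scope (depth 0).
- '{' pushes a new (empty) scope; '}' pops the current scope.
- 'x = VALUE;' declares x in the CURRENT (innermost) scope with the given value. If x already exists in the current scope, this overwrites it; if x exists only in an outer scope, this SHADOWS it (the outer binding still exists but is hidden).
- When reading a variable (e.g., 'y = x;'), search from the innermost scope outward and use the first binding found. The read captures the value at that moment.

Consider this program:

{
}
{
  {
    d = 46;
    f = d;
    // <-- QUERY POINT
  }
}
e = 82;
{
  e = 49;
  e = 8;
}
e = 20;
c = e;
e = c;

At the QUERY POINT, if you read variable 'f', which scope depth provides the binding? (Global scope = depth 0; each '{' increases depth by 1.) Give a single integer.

Answer: 2

Derivation:
Step 1: enter scope (depth=1)
Step 2: exit scope (depth=0)
Step 3: enter scope (depth=1)
Step 4: enter scope (depth=2)
Step 5: declare d=46 at depth 2
Step 6: declare f=(read d)=46 at depth 2
Visible at query point: d=46 f=46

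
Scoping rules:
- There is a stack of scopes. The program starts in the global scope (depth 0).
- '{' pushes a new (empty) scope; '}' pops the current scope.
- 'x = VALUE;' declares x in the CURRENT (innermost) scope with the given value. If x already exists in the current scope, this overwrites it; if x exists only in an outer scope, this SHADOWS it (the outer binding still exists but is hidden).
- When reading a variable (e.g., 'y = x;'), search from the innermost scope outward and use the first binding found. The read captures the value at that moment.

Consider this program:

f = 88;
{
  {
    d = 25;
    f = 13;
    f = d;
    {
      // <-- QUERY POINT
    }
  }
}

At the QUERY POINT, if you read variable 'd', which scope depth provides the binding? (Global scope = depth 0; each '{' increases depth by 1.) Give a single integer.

Answer: 2

Derivation:
Step 1: declare f=88 at depth 0
Step 2: enter scope (depth=1)
Step 3: enter scope (depth=2)
Step 4: declare d=25 at depth 2
Step 5: declare f=13 at depth 2
Step 6: declare f=(read d)=25 at depth 2
Step 7: enter scope (depth=3)
Visible at query point: d=25 f=25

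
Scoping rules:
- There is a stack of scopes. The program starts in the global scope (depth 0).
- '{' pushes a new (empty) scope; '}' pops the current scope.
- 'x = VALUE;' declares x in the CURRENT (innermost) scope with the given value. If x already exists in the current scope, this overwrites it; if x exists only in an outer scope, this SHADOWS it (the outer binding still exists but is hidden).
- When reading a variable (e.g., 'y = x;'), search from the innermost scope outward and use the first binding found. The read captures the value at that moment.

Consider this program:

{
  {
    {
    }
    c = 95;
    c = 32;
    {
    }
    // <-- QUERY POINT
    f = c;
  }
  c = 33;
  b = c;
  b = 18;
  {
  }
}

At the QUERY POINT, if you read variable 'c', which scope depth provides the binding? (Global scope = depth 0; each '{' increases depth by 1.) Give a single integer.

Step 1: enter scope (depth=1)
Step 2: enter scope (depth=2)
Step 3: enter scope (depth=3)
Step 4: exit scope (depth=2)
Step 5: declare c=95 at depth 2
Step 6: declare c=32 at depth 2
Step 7: enter scope (depth=3)
Step 8: exit scope (depth=2)
Visible at query point: c=32

Answer: 2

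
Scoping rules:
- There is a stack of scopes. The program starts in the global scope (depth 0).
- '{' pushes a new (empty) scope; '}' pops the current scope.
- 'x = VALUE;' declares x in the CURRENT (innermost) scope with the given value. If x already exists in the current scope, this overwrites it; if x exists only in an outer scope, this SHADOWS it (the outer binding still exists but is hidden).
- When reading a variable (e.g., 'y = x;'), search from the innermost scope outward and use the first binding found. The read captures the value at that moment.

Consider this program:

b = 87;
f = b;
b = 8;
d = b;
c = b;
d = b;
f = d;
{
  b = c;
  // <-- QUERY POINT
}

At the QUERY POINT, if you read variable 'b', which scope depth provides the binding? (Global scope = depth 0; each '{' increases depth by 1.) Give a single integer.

Step 1: declare b=87 at depth 0
Step 2: declare f=(read b)=87 at depth 0
Step 3: declare b=8 at depth 0
Step 4: declare d=(read b)=8 at depth 0
Step 5: declare c=(read b)=8 at depth 0
Step 6: declare d=(read b)=8 at depth 0
Step 7: declare f=(read d)=8 at depth 0
Step 8: enter scope (depth=1)
Step 9: declare b=(read c)=8 at depth 1
Visible at query point: b=8 c=8 d=8 f=8

Answer: 1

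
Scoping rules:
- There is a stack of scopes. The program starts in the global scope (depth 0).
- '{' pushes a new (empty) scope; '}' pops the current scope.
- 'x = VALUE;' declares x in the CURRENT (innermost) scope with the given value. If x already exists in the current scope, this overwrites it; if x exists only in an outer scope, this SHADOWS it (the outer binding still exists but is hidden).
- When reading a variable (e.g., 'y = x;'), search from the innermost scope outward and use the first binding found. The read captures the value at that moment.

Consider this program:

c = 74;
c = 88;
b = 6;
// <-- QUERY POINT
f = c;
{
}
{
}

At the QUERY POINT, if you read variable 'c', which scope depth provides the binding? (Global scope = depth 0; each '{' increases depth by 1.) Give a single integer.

Answer: 0

Derivation:
Step 1: declare c=74 at depth 0
Step 2: declare c=88 at depth 0
Step 3: declare b=6 at depth 0
Visible at query point: b=6 c=88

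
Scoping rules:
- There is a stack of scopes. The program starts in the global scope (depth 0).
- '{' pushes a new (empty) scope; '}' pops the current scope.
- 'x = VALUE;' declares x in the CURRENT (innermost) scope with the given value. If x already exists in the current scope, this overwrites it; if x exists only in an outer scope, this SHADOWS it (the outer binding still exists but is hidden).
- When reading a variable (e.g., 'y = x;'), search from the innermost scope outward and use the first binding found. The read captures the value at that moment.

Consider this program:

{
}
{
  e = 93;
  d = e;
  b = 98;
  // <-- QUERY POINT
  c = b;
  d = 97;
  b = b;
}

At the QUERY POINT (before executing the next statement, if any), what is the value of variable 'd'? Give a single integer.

Answer: 93

Derivation:
Step 1: enter scope (depth=1)
Step 2: exit scope (depth=0)
Step 3: enter scope (depth=1)
Step 4: declare e=93 at depth 1
Step 5: declare d=(read e)=93 at depth 1
Step 6: declare b=98 at depth 1
Visible at query point: b=98 d=93 e=93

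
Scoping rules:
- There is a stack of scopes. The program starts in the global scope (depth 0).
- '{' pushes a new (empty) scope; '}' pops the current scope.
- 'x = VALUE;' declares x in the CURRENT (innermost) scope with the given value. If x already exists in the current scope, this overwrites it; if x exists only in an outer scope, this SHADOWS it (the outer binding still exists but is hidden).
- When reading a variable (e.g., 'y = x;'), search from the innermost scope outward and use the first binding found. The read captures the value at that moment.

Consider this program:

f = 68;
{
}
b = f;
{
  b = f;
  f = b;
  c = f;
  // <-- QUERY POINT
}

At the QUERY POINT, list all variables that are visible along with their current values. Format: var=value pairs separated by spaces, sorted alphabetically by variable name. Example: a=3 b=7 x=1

Step 1: declare f=68 at depth 0
Step 2: enter scope (depth=1)
Step 3: exit scope (depth=0)
Step 4: declare b=(read f)=68 at depth 0
Step 5: enter scope (depth=1)
Step 6: declare b=(read f)=68 at depth 1
Step 7: declare f=(read b)=68 at depth 1
Step 8: declare c=(read f)=68 at depth 1
Visible at query point: b=68 c=68 f=68

Answer: b=68 c=68 f=68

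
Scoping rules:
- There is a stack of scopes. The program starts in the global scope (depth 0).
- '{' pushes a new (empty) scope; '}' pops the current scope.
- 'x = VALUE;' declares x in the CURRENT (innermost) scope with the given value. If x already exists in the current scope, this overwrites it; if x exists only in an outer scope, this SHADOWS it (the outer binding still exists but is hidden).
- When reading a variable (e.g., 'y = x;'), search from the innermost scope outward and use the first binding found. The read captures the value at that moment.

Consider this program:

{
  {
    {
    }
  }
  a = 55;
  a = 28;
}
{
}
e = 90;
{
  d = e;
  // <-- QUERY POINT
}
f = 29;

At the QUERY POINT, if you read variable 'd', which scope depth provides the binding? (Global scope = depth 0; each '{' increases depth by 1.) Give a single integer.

Answer: 1

Derivation:
Step 1: enter scope (depth=1)
Step 2: enter scope (depth=2)
Step 3: enter scope (depth=3)
Step 4: exit scope (depth=2)
Step 5: exit scope (depth=1)
Step 6: declare a=55 at depth 1
Step 7: declare a=28 at depth 1
Step 8: exit scope (depth=0)
Step 9: enter scope (depth=1)
Step 10: exit scope (depth=0)
Step 11: declare e=90 at depth 0
Step 12: enter scope (depth=1)
Step 13: declare d=(read e)=90 at depth 1
Visible at query point: d=90 e=90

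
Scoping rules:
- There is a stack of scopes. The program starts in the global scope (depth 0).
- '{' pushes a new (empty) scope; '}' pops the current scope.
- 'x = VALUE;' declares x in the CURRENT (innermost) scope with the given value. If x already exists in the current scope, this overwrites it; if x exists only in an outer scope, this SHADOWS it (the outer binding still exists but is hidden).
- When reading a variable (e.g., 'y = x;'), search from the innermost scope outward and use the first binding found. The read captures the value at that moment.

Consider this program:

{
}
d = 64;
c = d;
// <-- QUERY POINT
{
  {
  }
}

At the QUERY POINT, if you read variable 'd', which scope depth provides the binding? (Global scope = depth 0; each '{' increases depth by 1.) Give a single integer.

Answer: 0

Derivation:
Step 1: enter scope (depth=1)
Step 2: exit scope (depth=0)
Step 3: declare d=64 at depth 0
Step 4: declare c=(read d)=64 at depth 0
Visible at query point: c=64 d=64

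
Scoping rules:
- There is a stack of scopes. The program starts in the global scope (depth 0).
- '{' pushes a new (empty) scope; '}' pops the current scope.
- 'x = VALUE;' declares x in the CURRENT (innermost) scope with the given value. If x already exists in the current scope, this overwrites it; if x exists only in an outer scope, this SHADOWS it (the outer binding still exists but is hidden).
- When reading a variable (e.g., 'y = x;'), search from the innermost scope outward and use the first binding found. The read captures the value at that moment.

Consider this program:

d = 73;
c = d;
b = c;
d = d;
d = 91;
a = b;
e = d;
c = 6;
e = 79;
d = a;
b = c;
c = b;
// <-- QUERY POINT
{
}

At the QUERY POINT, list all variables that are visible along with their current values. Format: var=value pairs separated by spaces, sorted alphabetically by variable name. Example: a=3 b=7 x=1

Step 1: declare d=73 at depth 0
Step 2: declare c=(read d)=73 at depth 0
Step 3: declare b=(read c)=73 at depth 0
Step 4: declare d=(read d)=73 at depth 0
Step 5: declare d=91 at depth 0
Step 6: declare a=(read b)=73 at depth 0
Step 7: declare e=(read d)=91 at depth 0
Step 8: declare c=6 at depth 0
Step 9: declare e=79 at depth 0
Step 10: declare d=(read a)=73 at depth 0
Step 11: declare b=(read c)=6 at depth 0
Step 12: declare c=(read b)=6 at depth 0
Visible at query point: a=73 b=6 c=6 d=73 e=79

Answer: a=73 b=6 c=6 d=73 e=79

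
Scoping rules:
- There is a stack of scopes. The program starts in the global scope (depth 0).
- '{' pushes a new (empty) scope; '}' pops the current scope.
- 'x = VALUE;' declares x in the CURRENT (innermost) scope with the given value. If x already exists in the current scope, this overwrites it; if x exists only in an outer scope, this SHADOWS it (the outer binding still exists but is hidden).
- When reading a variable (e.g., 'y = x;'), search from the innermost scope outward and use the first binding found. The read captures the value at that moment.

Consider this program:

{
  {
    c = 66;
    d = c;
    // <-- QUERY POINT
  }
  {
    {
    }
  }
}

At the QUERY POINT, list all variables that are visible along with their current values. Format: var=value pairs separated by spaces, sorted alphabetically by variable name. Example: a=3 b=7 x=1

Step 1: enter scope (depth=1)
Step 2: enter scope (depth=2)
Step 3: declare c=66 at depth 2
Step 4: declare d=(read c)=66 at depth 2
Visible at query point: c=66 d=66

Answer: c=66 d=66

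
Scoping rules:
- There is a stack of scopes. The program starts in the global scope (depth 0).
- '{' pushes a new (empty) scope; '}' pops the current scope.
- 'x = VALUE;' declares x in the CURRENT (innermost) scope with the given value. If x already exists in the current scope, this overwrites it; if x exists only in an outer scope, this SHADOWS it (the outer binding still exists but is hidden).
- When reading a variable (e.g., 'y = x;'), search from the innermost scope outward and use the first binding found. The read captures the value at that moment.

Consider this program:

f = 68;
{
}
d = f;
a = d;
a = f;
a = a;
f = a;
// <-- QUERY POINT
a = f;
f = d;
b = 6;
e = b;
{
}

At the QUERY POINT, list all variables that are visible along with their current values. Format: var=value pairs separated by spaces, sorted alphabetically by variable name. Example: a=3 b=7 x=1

Step 1: declare f=68 at depth 0
Step 2: enter scope (depth=1)
Step 3: exit scope (depth=0)
Step 4: declare d=(read f)=68 at depth 0
Step 5: declare a=(read d)=68 at depth 0
Step 6: declare a=(read f)=68 at depth 0
Step 7: declare a=(read a)=68 at depth 0
Step 8: declare f=(read a)=68 at depth 0
Visible at query point: a=68 d=68 f=68

Answer: a=68 d=68 f=68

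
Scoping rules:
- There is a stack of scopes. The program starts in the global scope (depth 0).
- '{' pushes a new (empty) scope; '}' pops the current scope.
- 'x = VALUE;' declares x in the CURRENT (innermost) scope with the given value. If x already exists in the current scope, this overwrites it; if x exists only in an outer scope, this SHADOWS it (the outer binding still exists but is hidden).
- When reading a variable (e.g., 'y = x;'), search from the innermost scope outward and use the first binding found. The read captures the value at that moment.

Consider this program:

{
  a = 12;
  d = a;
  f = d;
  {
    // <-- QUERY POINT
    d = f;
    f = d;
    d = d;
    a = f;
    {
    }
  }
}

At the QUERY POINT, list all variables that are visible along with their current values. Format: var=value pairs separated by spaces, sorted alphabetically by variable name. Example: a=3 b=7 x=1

Answer: a=12 d=12 f=12

Derivation:
Step 1: enter scope (depth=1)
Step 2: declare a=12 at depth 1
Step 3: declare d=(read a)=12 at depth 1
Step 4: declare f=(read d)=12 at depth 1
Step 5: enter scope (depth=2)
Visible at query point: a=12 d=12 f=12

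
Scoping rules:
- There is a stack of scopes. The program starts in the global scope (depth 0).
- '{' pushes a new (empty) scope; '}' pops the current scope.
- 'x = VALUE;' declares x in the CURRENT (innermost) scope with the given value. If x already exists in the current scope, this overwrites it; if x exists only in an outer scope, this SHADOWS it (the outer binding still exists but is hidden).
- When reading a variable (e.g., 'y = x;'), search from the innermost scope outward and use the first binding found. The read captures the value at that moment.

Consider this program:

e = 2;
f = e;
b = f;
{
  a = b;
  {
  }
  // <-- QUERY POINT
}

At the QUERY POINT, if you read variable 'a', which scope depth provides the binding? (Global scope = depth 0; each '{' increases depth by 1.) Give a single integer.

Answer: 1

Derivation:
Step 1: declare e=2 at depth 0
Step 2: declare f=(read e)=2 at depth 0
Step 3: declare b=(read f)=2 at depth 0
Step 4: enter scope (depth=1)
Step 5: declare a=(read b)=2 at depth 1
Step 6: enter scope (depth=2)
Step 7: exit scope (depth=1)
Visible at query point: a=2 b=2 e=2 f=2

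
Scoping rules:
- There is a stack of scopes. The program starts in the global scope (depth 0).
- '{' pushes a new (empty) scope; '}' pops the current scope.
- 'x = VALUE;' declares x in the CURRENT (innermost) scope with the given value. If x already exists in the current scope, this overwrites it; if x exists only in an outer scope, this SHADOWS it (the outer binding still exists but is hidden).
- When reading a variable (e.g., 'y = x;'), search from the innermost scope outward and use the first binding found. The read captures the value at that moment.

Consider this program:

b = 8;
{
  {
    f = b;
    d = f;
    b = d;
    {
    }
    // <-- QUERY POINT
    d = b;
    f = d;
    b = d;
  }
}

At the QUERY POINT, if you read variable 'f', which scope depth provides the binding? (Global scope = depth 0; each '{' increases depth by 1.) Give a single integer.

Answer: 2

Derivation:
Step 1: declare b=8 at depth 0
Step 2: enter scope (depth=1)
Step 3: enter scope (depth=2)
Step 4: declare f=(read b)=8 at depth 2
Step 5: declare d=(read f)=8 at depth 2
Step 6: declare b=(read d)=8 at depth 2
Step 7: enter scope (depth=3)
Step 8: exit scope (depth=2)
Visible at query point: b=8 d=8 f=8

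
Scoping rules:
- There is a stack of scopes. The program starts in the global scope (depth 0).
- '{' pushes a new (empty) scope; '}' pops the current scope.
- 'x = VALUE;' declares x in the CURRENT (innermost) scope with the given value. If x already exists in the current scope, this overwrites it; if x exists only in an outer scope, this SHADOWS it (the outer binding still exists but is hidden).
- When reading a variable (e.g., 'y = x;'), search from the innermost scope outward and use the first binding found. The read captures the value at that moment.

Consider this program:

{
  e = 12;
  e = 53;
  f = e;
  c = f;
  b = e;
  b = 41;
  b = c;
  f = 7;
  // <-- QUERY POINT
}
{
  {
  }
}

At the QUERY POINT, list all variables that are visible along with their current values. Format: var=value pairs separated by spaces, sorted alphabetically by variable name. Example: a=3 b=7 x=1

Answer: b=53 c=53 e=53 f=7

Derivation:
Step 1: enter scope (depth=1)
Step 2: declare e=12 at depth 1
Step 3: declare e=53 at depth 1
Step 4: declare f=(read e)=53 at depth 1
Step 5: declare c=(read f)=53 at depth 1
Step 6: declare b=(read e)=53 at depth 1
Step 7: declare b=41 at depth 1
Step 8: declare b=(read c)=53 at depth 1
Step 9: declare f=7 at depth 1
Visible at query point: b=53 c=53 e=53 f=7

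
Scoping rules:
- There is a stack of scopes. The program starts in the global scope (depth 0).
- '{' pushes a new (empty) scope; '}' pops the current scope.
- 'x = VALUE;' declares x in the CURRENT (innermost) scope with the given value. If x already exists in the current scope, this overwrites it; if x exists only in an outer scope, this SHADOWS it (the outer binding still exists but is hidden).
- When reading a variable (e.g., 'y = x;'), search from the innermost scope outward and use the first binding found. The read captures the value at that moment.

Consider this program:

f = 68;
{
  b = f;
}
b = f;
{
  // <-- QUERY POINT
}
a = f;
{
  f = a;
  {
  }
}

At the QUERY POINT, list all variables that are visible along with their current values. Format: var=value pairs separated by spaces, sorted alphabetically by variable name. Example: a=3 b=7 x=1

Answer: b=68 f=68

Derivation:
Step 1: declare f=68 at depth 0
Step 2: enter scope (depth=1)
Step 3: declare b=(read f)=68 at depth 1
Step 4: exit scope (depth=0)
Step 5: declare b=(read f)=68 at depth 0
Step 6: enter scope (depth=1)
Visible at query point: b=68 f=68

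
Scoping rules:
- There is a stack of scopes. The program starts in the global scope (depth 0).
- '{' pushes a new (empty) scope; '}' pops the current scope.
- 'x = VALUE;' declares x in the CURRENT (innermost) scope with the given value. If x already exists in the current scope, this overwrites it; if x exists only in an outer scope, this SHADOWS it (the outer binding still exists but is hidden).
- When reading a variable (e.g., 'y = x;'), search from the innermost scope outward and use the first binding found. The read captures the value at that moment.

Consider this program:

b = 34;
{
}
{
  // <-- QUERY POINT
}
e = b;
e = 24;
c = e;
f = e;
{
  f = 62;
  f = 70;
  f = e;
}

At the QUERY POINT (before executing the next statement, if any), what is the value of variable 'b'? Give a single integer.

Step 1: declare b=34 at depth 0
Step 2: enter scope (depth=1)
Step 3: exit scope (depth=0)
Step 4: enter scope (depth=1)
Visible at query point: b=34

Answer: 34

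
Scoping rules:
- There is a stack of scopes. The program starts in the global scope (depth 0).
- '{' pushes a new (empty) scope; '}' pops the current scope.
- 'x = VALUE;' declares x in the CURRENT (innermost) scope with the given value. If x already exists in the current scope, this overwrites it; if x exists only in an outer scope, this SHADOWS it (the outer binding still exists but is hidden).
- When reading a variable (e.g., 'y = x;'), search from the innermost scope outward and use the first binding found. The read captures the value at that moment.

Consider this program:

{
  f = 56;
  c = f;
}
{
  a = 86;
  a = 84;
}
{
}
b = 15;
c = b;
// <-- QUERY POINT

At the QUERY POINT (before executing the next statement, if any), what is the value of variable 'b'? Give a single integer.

Step 1: enter scope (depth=1)
Step 2: declare f=56 at depth 1
Step 3: declare c=(read f)=56 at depth 1
Step 4: exit scope (depth=0)
Step 5: enter scope (depth=1)
Step 6: declare a=86 at depth 1
Step 7: declare a=84 at depth 1
Step 8: exit scope (depth=0)
Step 9: enter scope (depth=1)
Step 10: exit scope (depth=0)
Step 11: declare b=15 at depth 0
Step 12: declare c=(read b)=15 at depth 0
Visible at query point: b=15 c=15

Answer: 15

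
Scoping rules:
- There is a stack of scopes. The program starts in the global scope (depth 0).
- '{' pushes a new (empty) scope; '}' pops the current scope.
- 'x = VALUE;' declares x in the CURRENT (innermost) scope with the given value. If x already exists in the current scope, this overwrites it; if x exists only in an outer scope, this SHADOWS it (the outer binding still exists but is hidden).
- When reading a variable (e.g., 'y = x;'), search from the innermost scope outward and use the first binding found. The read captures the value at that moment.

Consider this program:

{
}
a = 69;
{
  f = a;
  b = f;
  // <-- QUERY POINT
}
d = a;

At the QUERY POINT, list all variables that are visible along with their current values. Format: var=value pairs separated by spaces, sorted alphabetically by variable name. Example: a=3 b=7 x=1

Answer: a=69 b=69 f=69

Derivation:
Step 1: enter scope (depth=1)
Step 2: exit scope (depth=0)
Step 3: declare a=69 at depth 0
Step 4: enter scope (depth=1)
Step 5: declare f=(read a)=69 at depth 1
Step 6: declare b=(read f)=69 at depth 1
Visible at query point: a=69 b=69 f=69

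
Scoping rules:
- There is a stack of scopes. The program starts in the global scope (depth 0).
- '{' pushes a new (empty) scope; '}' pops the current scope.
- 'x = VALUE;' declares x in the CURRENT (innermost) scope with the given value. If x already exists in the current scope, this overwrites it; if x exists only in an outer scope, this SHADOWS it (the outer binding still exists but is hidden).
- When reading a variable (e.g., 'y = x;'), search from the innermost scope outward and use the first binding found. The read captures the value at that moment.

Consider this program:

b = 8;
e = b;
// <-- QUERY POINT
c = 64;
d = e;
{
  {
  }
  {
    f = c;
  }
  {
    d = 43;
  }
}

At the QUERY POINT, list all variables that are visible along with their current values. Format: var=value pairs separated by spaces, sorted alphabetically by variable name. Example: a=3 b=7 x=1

Answer: b=8 e=8

Derivation:
Step 1: declare b=8 at depth 0
Step 2: declare e=(read b)=8 at depth 0
Visible at query point: b=8 e=8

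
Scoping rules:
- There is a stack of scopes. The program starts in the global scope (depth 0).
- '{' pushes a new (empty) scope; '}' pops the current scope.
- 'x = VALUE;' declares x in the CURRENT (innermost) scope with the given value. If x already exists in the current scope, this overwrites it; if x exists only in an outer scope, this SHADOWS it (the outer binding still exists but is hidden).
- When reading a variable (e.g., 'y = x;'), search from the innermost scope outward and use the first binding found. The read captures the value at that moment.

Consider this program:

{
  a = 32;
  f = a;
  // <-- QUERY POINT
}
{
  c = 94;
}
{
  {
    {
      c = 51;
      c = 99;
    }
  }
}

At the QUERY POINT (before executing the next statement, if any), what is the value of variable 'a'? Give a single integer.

Answer: 32

Derivation:
Step 1: enter scope (depth=1)
Step 2: declare a=32 at depth 1
Step 3: declare f=(read a)=32 at depth 1
Visible at query point: a=32 f=32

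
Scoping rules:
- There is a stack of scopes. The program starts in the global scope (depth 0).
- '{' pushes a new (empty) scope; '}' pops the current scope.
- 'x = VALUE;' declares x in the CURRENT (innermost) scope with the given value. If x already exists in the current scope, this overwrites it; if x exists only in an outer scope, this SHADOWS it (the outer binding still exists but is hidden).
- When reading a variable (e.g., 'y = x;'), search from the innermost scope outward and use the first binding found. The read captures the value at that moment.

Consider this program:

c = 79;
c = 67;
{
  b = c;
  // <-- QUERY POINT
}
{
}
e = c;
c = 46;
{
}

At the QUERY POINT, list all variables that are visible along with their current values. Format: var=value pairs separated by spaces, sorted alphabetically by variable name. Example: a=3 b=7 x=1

Answer: b=67 c=67

Derivation:
Step 1: declare c=79 at depth 0
Step 2: declare c=67 at depth 0
Step 3: enter scope (depth=1)
Step 4: declare b=(read c)=67 at depth 1
Visible at query point: b=67 c=67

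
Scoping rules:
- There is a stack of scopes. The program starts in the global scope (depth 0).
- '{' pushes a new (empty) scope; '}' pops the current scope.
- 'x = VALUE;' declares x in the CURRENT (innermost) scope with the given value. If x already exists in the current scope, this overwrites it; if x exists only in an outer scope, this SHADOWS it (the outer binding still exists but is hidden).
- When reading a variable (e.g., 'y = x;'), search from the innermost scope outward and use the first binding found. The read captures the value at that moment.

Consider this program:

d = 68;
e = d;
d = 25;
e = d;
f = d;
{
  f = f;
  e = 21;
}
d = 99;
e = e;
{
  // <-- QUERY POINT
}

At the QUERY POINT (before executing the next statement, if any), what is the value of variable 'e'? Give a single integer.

Answer: 25

Derivation:
Step 1: declare d=68 at depth 0
Step 2: declare e=(read d)=68 at depth 0
Step 3: declare d=25 at depth 0
Step 4: declare e=(read d)=25 at depth 0
Step 5: declare f=(read d)=25 at depth 0
Step 6: enter scope (depth=1)
Step 7: declare f=(read f)=25 at depth 1
Step 8: declare e=21 at depth 1
Step 9: exit scope (depth=0)
Step 10: declare d=99 at depth 0
Step 11: declare e=(read e)=25 at depth 0
Step 12: enter scope (depth=1)
Visible at query point: d=99 e=25 f=25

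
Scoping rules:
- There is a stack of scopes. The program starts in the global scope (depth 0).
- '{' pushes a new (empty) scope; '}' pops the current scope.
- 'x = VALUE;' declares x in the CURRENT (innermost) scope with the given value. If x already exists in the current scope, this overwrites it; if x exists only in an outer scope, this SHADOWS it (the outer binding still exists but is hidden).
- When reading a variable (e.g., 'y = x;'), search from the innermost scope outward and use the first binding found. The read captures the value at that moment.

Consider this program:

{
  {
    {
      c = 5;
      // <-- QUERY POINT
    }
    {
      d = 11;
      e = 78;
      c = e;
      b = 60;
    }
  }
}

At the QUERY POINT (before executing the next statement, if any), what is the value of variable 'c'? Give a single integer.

Step 1: enter scope (depth=1)
Step 2: enter scope (depth=2)
Step 3: enter scope (depth=3)
Step 4: declare c=5 at depth 3
Visible at query point: c=5

Answer: 5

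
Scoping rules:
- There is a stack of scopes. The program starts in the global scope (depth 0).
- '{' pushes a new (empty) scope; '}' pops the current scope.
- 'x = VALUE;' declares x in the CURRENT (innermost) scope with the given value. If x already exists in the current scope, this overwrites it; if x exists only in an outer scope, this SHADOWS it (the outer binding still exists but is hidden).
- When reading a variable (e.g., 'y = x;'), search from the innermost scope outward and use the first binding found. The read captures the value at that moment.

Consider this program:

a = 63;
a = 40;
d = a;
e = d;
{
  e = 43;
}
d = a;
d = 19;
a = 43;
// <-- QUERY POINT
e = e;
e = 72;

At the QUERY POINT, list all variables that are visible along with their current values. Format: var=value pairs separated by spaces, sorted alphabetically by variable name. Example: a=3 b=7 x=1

Answer: a=43 d=19 e=40

Derivation:
Step 1: declare a=63 at depth 0
Step 2: declare a=40 at depth 0
Step 3: declare d=(read a)=40 at depth 0
Step 4: declare e=(read d)=40 at depth 0
Step 5: enter scope (depth=1)
Step 6: declare e=43 at depth 1
Step 7: exit scope (depth=0)
Step 8: declare d=(read a)=40 at depth 0
Step 9: declare d=19 at depth 0
Step 10: declare a=43 at depth 0
Visible at query point: a=43 d=19 e=40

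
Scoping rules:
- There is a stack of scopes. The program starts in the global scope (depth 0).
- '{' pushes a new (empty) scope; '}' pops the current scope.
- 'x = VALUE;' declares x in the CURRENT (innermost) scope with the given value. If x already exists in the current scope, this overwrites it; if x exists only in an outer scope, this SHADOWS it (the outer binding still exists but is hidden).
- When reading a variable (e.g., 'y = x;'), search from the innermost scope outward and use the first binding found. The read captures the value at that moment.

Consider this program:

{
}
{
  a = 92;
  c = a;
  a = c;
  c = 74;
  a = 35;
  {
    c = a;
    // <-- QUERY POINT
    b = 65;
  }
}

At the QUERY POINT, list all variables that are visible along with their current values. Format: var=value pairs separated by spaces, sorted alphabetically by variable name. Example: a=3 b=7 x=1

Step 1: enter scope (depth=1)
Step 2: exit scope (depth=0)
Step 3: enter scope (depth=1)
Step 4: declare a=92 at depth 1
Step 5: declare c=(read a)=92 at depth 1
Step 6: declare a=(read c)=92 at depth 1
Step 7: declare c=74 at depth 1
Step 8: declare a=35 at depth 1
Step 9: enter scope (depth=2)
Step 10: declare c=(read a)=35 at depth 2
Visible at query point: a=35 c=35

Answer: a=35 c=35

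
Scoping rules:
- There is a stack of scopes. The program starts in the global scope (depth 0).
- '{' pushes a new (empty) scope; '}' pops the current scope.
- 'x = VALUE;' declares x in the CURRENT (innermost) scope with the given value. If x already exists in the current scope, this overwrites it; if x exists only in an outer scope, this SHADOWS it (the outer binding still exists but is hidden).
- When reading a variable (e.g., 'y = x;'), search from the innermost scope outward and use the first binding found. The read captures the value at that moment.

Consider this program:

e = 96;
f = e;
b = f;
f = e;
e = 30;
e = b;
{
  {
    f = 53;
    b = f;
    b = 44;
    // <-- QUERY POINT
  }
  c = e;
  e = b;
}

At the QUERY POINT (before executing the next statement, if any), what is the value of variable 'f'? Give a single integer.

Answer: 53

Derivation:
Step 1: declare e=96 at depth 0
Step 2: declare f=(read e)=96 at depth 0
Step 3: declare b=(read f)=96 at depth 0
Step 4: declare f=(read e)=96 at depth 0
Step 5: declare e=30 at depth 0
Step 6: declare e=(read b)=96 at depth 0
Step 7: enter scope (depth=1)
Step 8: enter scope (depth=2)
Step 9: declare f=53 at depth 2
Step 10: declare b=(read f)=53 at depth 2
Step 11: declare b=44 at depth 2
Visible at query point: b=44 e=96 f=53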